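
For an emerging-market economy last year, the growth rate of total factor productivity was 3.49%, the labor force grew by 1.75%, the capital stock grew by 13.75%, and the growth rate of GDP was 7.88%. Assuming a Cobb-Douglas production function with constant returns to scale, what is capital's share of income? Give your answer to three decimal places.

Capital's share of income is 0.220.

gY = gA + α·gK + (1−α)·gL, so gY − gA − gL = α(gK − gL).
7.88 − 3.49 − 1.75 = α × (13.75 − 1.75).
2.64 = 12 α, so α = 0.22.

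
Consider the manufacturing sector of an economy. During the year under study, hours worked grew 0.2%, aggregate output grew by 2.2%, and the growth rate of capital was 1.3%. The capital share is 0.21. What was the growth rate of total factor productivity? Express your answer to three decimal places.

Labor's share = 1 − 0.21 = 0.79.
Capital: 0.21 × 1.3 = 0.273 pp.
Hours worked: 0.79 × 0.2 = 0.158 pp.
TFP growth = 2.2 − 0.431 = 1.769%.

Total factor productivity growth was 1.769%.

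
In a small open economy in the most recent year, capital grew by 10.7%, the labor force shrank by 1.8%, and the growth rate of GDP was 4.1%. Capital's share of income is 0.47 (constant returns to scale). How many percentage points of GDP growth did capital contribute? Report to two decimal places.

Contribution = share × growth = 0.47 × 10.7 = 5.029 pp.

5.03 pp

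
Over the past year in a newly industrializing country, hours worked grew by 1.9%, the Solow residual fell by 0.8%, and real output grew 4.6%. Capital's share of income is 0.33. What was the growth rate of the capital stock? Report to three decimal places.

The capital stock grew 12.506%.

Labor's share = 1 − 0.33 = 0.67.
gY = gA + 0.67×1.9 + 0.33×g.
0.33×g = 4.6 + 0.8 − 1.273 = 4.127.
g = 4.127 / 0.33 = 12.50606%.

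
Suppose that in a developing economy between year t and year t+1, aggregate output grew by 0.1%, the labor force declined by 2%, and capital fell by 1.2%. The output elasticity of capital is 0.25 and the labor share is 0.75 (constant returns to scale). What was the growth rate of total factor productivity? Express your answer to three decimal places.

1.900%

Labor's share = 1 − 0.25 = 0.75.
Capital: 0.25 × (-1.2) = -0.3 pp.
The labor force: 0.75 × (-2) = -1.5 pp.
TFP growth = 0.1 + 1.8 = 1.9%.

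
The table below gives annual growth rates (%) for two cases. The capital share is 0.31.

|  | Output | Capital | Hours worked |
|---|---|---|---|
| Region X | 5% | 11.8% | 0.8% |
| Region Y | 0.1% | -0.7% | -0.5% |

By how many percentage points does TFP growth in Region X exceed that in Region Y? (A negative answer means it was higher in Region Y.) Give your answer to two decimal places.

Labor's share = 1 − 0.31 = 0.69.
Region X: TFP = 5 − 3.658 − 0.552 = 0.79%.
Region Y: TFP = 0.1 + 0.217 + 0.345 = 0.662%.
Difference = 0.79 − (0.662) = 0.128 pp.

0.13 percentage points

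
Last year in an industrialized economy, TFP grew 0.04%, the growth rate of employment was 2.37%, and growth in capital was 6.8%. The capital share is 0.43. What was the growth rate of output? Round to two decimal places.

4.31%

Labor's share = 1 − 0.43 = 0.57.
Capital: 0.43 × 6.8 = 2.924 pp.
Employment: 0.57 × 2.37 = 1.3509 pp.
Output growth = 0.04 + 4.2749 = 4.3149%.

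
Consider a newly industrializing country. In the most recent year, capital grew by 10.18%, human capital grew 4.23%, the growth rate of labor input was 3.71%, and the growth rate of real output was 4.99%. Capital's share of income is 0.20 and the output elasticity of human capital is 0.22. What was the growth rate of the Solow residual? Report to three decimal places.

Labor's share = 1 − 0.2 − 0.22 = 0.58.
Capital: 0.2 × 10.18 = 2.036 pp.
Human capital: 0.22 × 4.23 = 0.9306 pp.
Labor input: 0.58 × 3.71 = 2.1518 pp.
TFP growth = 4.99 − 5.1184 = -0.1284%.

-0.128%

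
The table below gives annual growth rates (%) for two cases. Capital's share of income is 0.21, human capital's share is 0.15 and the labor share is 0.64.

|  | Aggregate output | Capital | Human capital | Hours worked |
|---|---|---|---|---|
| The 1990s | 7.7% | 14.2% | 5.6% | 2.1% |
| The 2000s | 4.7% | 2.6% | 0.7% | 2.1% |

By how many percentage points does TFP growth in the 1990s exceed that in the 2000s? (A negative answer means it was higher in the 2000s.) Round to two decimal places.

-0.17 percentage points

Labor's share = 1 − 0.21 − 0.15 = 0.64.
The 1990s: TFP = 7.7 − 2.982 − 0.84 − 1.344 = 2.534%.
The 2000s: TFP = 4.7 − 0.546 − 0.105 − 1.344 = 2.705%.
Difference = 2.534 − (2.705) = -0.171 pp.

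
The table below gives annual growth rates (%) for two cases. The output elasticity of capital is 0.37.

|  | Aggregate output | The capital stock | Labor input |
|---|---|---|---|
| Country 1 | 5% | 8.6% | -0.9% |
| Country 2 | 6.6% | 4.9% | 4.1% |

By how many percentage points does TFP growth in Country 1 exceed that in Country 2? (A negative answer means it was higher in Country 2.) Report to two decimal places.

Labor's share = 1 − 0.37 = 0.63.
Country 1: TFP = 5 − 3.182 + 0.567 = 2.385%.
Country 2: TFP = 6.6 − 1.813 − 2.583 = 2.204%.
Difference = 2.385 − (2.204) = 0.181 pp.

0.18 percentage points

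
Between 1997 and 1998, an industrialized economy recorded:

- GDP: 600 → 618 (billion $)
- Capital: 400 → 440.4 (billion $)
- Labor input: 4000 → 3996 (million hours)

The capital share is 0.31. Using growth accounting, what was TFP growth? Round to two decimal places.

-0.06%

GDP growth = (618 − 600) / 600 = 3%.
Capital growth = (440.4 − 400) / 400 = 10.1%.
Labor input growth = (3996 − 4000) / 4000 = -0.1%.
Labor's share = 1 − 0.31 = 0.69.
Capital: 0.31 × 10.1 = 3.131 pp.
Labor input: 0.69 × (-0.1) = -0.069 pp.
TFP growth = 3 − 3.062 = -0.062%.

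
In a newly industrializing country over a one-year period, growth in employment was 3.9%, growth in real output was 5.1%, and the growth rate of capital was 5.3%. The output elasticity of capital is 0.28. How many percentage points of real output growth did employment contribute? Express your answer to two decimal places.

Labor's share = 1 − 0.28 = 0.72.
Contribution = share × growth = 0.72 × 3.9 = 2.808 pp.

2.81 percentage points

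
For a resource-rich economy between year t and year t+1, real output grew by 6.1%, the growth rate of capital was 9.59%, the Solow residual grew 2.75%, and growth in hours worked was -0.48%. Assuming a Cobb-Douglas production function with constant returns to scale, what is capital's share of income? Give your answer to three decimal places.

0.380

gY = gA + α·gK + (1−α)·gL, so gY − gA − gL = α(gK − gL).
6.1 − 2.75 + 0.48 = α × (9.59 − (-0.48)).
3.83 = 10.07 α, so α = 0.38034.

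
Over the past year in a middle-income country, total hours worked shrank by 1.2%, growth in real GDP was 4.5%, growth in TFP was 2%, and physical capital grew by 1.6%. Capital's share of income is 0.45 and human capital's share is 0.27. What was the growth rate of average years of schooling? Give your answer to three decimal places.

Average years of schooling grew 7.837%.

Labor's share = 1 − 0.45 − 0.27 = 0.28.
gY = gA + 0.45×1.6 + 0.28×(-1.2) + 0.27×g.
0.27×g = 4.5 − 2 − 0.384 = 2.116.
g = 2.116 / 0.27 = 7.83704%.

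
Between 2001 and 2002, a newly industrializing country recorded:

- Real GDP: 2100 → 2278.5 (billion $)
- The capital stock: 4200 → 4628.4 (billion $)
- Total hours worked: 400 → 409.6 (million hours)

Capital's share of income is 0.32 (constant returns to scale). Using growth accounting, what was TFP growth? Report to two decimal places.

TFP growth was 3.60%.

Real GDP growth = (2278.5 − 2100) / 2100 = 8.5%.
The capital stock growth = (4628.4 − 4200) / 4200 = 10.2%.
Total hours worked growth = (409.6 − 400) / 400 = 2.4%.
Labor's share = 1 − 0.32 = 0.68.
The capital stock: 0.32 × 10.2 = 3.264 pp.
Total hours worked: 0.68 × 2.4 = 1.632 pp.
TFP growth = 8.5 − 4.896 = 3.604%.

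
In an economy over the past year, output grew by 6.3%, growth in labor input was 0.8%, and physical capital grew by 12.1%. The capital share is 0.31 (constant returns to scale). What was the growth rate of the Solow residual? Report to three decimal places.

Labor's share = 1 − 0.31 = 0.69.
Physical capital: 0.31 × 12.1 = 3.751 pp.
Labor input: 0.69 × 0.8 = 0.552 pp.
TFP growth = 6.3 − 4.303 = 1.997%.

1.997%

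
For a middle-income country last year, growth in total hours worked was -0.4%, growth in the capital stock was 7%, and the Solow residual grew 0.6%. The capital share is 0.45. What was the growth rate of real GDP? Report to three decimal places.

Labor's share = 1 − 0.45 = 0.55.
The capital stock: 0.45 × 7 = 3.15 pp.
Total hours worked: 0.55 × (-0.4) = -0.22 pp.
Output growth = 0.6 + 2.93 = 3.53%.

Real GDP growth was 3.530%.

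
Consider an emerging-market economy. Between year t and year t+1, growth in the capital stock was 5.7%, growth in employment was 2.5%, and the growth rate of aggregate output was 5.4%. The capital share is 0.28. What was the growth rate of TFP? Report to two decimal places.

2.00%

Labor's share = 1 − 0.28 = 0.72.
The capital stock: 0.28 × 5.7 = 1.596 pp.
Employment: 0.72 × 2.5 = 1.8 pp.
TFP growth = 5.4 − 3.396 = 2.004%.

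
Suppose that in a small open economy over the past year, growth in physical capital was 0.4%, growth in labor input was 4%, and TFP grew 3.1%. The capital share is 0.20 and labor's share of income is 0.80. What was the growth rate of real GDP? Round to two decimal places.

Labor's share = 1 − 0.2 = 0.8.
Physical capital: 0.2 × 0.4 = 0.08 pp.
Labor input: 0.8 × 4 = 3.2 pp.
Output growth = 3.1 + 3.28 = 6.38%.

6.38%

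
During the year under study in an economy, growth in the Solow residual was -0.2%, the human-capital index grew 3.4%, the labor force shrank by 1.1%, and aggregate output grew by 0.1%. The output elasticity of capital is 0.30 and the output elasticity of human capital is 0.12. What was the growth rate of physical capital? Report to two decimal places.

Labor's share = 1 − 0.3 − 0.12 = 0.58.
gY = gA + 0.12×3.4 + 0.58×(-1.1) + 0.3×g.
0.3×g = 0.1 + 0.2 + 0.23 = 0.53.
g = 0.53 / 0.3 = 1.7667%.

1.77%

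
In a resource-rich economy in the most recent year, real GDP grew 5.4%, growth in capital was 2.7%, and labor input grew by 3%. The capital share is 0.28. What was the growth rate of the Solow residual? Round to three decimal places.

The Solow residual grew 2.484%.

Labor's share = 1 − 0.28 = 0.72.
Capital: 0.28 × 2.7 = 0.756 pp.
Labor input: 0.72 × 3 = 2.16 pp.
TFP growth = 5.4 − 2.916 = 2.484%.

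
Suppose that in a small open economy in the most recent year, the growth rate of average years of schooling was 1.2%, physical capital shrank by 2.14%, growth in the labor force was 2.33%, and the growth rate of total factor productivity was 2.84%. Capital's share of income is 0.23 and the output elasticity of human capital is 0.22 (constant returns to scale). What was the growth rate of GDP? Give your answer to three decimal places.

Labor's share = 1 − 0.23 − 0.22 = 0.55.
Physical capital: 0.23 × (-2.14) = -0.4922 pp.
Average years of schooling: 0.22 × 1.2 = 0.264 pp.
The labor force: 0.55 × 2.33 = 1.2815 pp.
Output growth = 2.84 + 1.0533 = 3.8933%.

3.893%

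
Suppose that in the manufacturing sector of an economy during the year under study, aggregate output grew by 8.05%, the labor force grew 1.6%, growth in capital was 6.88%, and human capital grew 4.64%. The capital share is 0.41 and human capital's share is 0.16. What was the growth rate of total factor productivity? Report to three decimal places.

Labor's share = 1 − 0.41 − 0.16 = 0.43.
Capital: 0.41 × 6.88 = 2.8208 pp.
Human capital: 0.16 × 4.64 = 0.7424 pp.
The labor force: 0.43 × 1.6 = 0.688 pp.
TFP growth = 8.05 − 4.2512 = 3.7988%.

3.799%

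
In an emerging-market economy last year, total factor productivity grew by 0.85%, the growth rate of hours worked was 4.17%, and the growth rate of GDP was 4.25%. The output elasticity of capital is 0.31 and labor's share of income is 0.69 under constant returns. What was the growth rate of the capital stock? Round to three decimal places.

The capital stock grew 1.686%.

Labor's share = 1 − 0.31 = 0.69.
gY = gA + 0.69×4.17 + 0.31×g.
0.31×g = 4.25 − 0.85 − 2.8773 = 0.5227.
g = 0.5227 / 0.31 = 1.68613%.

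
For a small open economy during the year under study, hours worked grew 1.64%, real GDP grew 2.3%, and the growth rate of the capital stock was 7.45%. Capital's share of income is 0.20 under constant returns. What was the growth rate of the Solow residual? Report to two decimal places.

Labor's share = 1 − 0.2 = 0.8.
The capital stock: 0.2 × 7.45 = 1.49 pp.
Hours worked: 0.8 × 1.64 = 1.312 pp.
TFP growth = 2.3 − 2.802 = -0.502%.

-0.50%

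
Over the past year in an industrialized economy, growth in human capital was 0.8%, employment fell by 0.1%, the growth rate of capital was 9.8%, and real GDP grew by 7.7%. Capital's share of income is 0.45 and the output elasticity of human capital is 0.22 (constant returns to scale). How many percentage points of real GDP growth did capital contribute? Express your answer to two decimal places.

4.41 pp

Contribution = share × growth = 0.45 × 9.8 = 4.41 pp.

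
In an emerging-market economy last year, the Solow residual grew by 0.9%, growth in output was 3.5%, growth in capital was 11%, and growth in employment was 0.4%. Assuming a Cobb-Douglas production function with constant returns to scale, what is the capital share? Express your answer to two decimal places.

gY = gA + α·gK + (1−α)·gL, so gY − gA − gL = α(gK − gL).
3.5 − 0.9 − 0.4 = α × (11 − 0.4).
2.2 = 10.6 α, so α = 0.2075.

0.21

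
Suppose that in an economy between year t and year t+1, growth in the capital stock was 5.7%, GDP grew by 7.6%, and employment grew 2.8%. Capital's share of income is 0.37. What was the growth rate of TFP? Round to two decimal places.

Labor's share = 1 − 0.37 = 0.63.
The capital stock: 0.37 × 5.7 = 2.109 pp.
Employment: 0.63 × 2.8 = 1.764 pp.
TFP growth = 7.6 − 3.873 = 3.727%.

3.73%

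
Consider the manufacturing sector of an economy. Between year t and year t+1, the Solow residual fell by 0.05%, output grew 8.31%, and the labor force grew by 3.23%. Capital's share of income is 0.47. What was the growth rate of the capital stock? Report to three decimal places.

14.145%

Labor's share = 1 − 0.47 = 0.53.
gY = gA + 0.53×3.23 + 0.47×g.
0.47×g = 8.31 + 0.05 − 1.7119 = 6.6481.
g = 6.6481 / 0.47 = 14.14489%.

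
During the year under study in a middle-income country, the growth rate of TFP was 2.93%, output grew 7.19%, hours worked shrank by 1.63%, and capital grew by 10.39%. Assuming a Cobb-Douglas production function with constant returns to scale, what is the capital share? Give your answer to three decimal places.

The capital share is 0.490.

gY = gA + α·gK + (1−α)·gL, so gY − gA − gL = α(gK − gL).
7.19 − 2.93 + 1.63 = α × (10.39 − (-1.63)).
5.89 = 12.02 α, so α = 0.49002.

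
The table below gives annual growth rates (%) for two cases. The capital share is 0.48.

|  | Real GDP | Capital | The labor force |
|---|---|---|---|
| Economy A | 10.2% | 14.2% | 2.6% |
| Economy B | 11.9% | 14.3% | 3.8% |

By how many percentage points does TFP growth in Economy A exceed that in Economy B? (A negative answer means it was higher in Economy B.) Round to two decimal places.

Labor's share = 1 − 0.48 = 0.52.
Economy A: TFP = 10.2 − 6.816 − 1.352 = 2.032%.
Economy B: TFP = 11.9 − 6.864 − 1.976 = 3.06%.
Difference = 2.032 − (3.06) = -1.028 pp.

-1.03 percentage points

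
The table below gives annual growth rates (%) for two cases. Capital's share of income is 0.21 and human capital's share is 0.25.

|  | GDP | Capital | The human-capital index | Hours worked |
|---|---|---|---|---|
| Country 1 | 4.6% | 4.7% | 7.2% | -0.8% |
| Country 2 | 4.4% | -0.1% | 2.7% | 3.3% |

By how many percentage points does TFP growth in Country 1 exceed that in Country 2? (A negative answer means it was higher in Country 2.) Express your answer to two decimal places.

Labor's share = 1 − 0.21 − 0.25 = 0.54.
Country 1: TFP = 4.6 − 0.987 − 1.8 + 0.432 = 2.245%.
Country 2: TFP = 4.4 + 0.021 − 0.675 − 1.782 = 1.964%.
Difference = 2.245 − (1.964) = 0.281 pp.

0.28 percentage points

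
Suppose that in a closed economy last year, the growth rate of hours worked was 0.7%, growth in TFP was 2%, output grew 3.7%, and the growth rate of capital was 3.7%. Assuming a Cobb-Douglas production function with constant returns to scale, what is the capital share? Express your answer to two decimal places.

The capital share is 0.33.

gY = gA + α·gK + (1−α)·gL, so gY − gA − gL = α(gK − gL).
3.7 − 2 − 0.7 = α × (3.7 − 0.7).
1 = 3 α, so α = 0.3333.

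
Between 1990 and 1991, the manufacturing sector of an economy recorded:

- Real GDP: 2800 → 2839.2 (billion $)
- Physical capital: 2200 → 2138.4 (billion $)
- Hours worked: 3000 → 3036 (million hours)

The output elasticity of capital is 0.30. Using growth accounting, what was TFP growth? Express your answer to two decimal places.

Real GDP growth = (2839.2 − 2800) / 2800 = 1.4%.
Physical capital growth = (2138.4 − 2200) / 2200 = -2.8%.
Hours worked growth = (3036 − 3000) / 3000 = 1.2%.
Labor's share = 1 − 0.3 = 0.7.
Physical capital: 0.3 × (-2.8) = -0.84 pp.
Hours worked: 0.7 × 1.2 = 0.84 pp.
TFP growth = 1.4 − 0 = 1.4%.

1.40%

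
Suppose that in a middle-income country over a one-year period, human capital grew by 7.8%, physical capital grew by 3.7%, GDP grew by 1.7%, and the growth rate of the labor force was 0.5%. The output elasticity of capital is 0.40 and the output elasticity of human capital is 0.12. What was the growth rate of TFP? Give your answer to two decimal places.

Labor's share = 1 − 0.4 − 0.12 = 0.48.
Physical capital: 0.4 × 3.7 = 1.48 pp.
Human capital: 0.12 × 7.8 = 0.936 pp.
The labor force: 0.48 × 0.5 = 0.24 pp.
TFP growth = 1.7 − 2.656 = -0.956%.

-0.96%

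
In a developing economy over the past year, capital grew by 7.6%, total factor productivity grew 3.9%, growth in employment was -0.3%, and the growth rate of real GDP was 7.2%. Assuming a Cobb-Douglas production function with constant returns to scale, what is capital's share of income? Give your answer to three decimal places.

0.456

gY = gA + α·gK + (1−α)·gL, so gY − gA − gL = α(gK − gL).
7.2 − 3.9 + 0.3 = α × (7.6 − (-0.3)).
3.6 = 7.9 α, so α = 0.4557.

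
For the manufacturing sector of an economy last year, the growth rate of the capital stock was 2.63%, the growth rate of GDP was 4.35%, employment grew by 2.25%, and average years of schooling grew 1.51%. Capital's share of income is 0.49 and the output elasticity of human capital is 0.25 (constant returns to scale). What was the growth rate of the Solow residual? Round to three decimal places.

2.099%

Labor's share = 1 − 0.49 − 0.25 = 0.26.
The capital stock: 0.49 × 2.63 = 1.2887 pp.
Average years of schooling: 0.25 × 1.51 = 0.3775 pp.
Employment: 0.26 × 2.25 = 0.585 pp.
TFP growth = 4.35 − 2.2512 = 2.0988%.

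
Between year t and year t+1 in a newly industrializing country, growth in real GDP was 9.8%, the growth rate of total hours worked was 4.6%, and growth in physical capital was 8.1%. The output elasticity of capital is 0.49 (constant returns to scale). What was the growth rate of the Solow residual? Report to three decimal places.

3.485%

Labor's share = 1 − 0.49 = 0.51.
Physical capital: 0.49 × 8.1 = 3.969 pp.
Total hours worked: 0.51 × 4.6 = 2.346 pp.
TFP growth = 9.8 − 6.315 = 3.485%.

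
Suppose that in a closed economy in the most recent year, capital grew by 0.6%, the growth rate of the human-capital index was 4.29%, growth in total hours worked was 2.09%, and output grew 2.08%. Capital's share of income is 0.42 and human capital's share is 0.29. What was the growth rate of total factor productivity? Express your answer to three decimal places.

Labor's share = 1 − 0.42 − 0.29 = 0.29.
Capital: 0.42 × 0.6 = 0.252 pp.
The human-capital index: 0.29 × 4.29 = 1.2441 pp.
Total hours worked: 0.29 × 2.09 = 0.6061 pp.
TFP growth = 2.08 − 2.1022 = -0.0222%.

-0.022%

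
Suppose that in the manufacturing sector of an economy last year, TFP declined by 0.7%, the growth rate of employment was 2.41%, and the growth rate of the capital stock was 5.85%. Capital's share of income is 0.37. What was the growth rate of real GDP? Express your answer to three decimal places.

Labor's share = 1 − 0.37 = 0.63.
The capital stock: 0.37 × 5.85 = 2.1645 pp.
Employment: 0.63 × 2.41 = 1.5183 pp.
Output growth = -0.7 + 3.6828 = 2.9828%.

2.983%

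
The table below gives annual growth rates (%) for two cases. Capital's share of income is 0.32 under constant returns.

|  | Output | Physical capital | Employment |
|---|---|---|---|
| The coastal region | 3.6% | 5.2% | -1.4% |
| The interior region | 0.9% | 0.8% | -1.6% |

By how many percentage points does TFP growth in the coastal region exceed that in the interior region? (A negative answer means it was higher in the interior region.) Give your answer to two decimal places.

1.16 percentage points

Labor's share = 1 − 0.32 = 0.68.
The coastal region: TFP = 3.6 − 1.664 + 0.952 = 2.888%.
The interior region: TFP = 0.9 − 0.256 + 1.088 = 1.732%.
Difference = 2.888 − (1.732) = 1.156 pp.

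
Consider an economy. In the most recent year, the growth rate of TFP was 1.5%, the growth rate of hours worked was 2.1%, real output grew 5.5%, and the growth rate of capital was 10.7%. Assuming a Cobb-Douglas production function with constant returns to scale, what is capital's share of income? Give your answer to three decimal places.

gY = gA + α·gK + (1−α)·gL, so gY − gA − gL = α(gK − gL).
5.5 − 1.5 − 2.1 = α × (10.7 − 2.1).
1.9 = 8.6 α, so α = 0.22093.

α = 0.221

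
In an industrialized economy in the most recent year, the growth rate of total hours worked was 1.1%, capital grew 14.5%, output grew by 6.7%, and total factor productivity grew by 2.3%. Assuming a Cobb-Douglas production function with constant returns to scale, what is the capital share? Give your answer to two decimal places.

gY = gA + α·gK + (1−α)·gL, so gY − gA − gL = α(gK − gL).
6.7 − 2.3 − 1.1 = α × (14.5 − 1.1).
3.3 = 13.4 α, so α = 0.2463.

The capital share is 0.25.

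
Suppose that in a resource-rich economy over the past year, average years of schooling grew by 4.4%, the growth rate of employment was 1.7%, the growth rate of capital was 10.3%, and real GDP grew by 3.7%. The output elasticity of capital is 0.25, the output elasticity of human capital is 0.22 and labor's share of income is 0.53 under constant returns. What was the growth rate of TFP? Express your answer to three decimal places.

Labor's share = 1 − 0.25 − 0.22 = 0.53.
Capital: 0.25 × 10.3 = 2.575 pp.
Average years of schooling: 0.22 × 4.4 = 0.968 pp.
Employment: 0.53 × 1.7 = 0.901 pp.
TFP growth = 3.7 − 4.444 = -0.744%.

-0.744%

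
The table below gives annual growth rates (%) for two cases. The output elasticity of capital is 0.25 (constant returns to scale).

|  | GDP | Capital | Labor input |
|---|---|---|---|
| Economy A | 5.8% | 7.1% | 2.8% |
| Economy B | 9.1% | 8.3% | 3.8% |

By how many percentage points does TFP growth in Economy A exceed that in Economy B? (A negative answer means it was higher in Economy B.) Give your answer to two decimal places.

Labor's share = 1 − 0.25 = 0.75.
Economy A: TFP = 5.8 − 1.775 − 2.1 = 1.925%.
Economy B: TFP = 9.1 − 2.075 − 2.85 = 4.175%.
Difference = 1.925 − (4.175) = -2.25 pp.

-2.25 percentage points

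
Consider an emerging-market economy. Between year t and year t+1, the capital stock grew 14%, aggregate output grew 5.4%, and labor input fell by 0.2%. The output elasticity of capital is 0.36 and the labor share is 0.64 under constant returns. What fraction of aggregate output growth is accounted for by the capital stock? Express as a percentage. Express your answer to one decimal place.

The capital stock accounted for 93.3% of growth.

The capital stock contributed 0.36 × 14 = 5.04 pp.
Share of growth = 5.04 / 5.4 × 100 = 93.333%.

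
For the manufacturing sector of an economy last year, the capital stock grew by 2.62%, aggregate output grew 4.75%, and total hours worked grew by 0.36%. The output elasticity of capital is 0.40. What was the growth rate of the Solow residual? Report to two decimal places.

3.49%

Labor's share = 1 − 0.4 = 0.6.
The capital stock: 0.4 × 2.62 = 1.048 pp.
Total hours worked: 0.6 × 0.36 = 0.216 pp.
TFP growth = 4.75 − 1.264 = 3.486%.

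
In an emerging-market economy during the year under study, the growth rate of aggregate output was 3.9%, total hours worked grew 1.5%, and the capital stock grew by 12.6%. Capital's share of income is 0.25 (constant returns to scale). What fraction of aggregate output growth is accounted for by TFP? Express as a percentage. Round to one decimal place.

Labor's share = 1 − 0.25 = 0.75.
The capital stock: 0.25 × 12.6 = 3.15 pp.
Total hours worked: 0.75 × 1.5 = 1.125 pp.
TFP growth = 3.9 − 4.275 = -0.375%.
TFP share of growth = -0.375 / 3.9 × 100 = -9.615%.

-9.6%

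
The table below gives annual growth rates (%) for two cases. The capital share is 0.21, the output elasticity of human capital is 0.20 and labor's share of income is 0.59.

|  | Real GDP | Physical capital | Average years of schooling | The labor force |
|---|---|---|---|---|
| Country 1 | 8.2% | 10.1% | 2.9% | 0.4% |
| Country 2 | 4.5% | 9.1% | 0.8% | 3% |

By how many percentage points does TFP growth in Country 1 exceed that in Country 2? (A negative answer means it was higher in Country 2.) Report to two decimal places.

Labor's share = 1 − 0.21 − 0.2 = 0.59.
Country 1: TFP = 8.2 − 2.121 − 0.58 − 0.236 = 5.263%.
Country 2: TFP = 4.5 − 1.911 − 0.16 − 1.77 = 0.659%.
Difference = 5.263 − (0.659) = 4.604 pp.

4.60 percentage points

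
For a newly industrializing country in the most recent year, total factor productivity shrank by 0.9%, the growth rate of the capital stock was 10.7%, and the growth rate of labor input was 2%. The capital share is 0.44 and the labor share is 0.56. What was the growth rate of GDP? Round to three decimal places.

Labor's share = 1 − 0.44 = 0.56.
The capital stock: 0.44 × 10.7 = 4.708 pp.
Labor input: 0.56 × 2 = 1.12 pp.
Output growth = -0.9 + 5.828 = 4.928%.

4.928%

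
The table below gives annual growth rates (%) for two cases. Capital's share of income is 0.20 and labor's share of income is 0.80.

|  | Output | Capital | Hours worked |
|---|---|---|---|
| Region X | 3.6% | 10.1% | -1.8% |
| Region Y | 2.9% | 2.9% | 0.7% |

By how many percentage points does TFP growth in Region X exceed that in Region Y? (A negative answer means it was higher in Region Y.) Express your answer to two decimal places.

Labor's share = 1 − 0.2 = 0.8.
Region X: TFP = 3.6 − 2.02 + 1.44 = 3.02%.
Region Y: TFP = 2.9 − 0.58 − 0.56 = 1.76%.
Difference = 3.02 − (1.76) = 1.26 pp.

1.26 percentage points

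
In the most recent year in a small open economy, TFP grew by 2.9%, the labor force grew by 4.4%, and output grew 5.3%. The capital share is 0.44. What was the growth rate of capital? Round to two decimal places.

-0.15%

Labor's share = 1 − 0.44 = 0.56.
gY = gA + 0.56×4.4 + 0.44×g.
0.44×g = 5.3 − 2.9 − 2.464 = -0.064.
g = -0.064 / 0.44 = -0.1455%.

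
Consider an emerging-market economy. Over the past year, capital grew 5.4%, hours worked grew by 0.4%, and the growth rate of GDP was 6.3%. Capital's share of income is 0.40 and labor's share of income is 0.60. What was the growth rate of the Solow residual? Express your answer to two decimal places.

The Solow residual growth was 3.90%.

Labor's share = 1 − 0.4 = 0.6.
Capital: 0.4 × 5.4 = 2.16 pp.
Hours worked: 0.6 × 0.4 = 0.24 pp.
TFP growth = 6.3 − 2.4 = 3.9%.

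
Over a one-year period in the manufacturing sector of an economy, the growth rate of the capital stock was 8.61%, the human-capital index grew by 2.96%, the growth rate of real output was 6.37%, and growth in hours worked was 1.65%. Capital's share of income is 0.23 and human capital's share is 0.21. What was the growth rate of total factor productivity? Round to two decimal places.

Labor's share = 1 − 0.23 − 0.21 = 0.56.
The capital stock: 0.23 × 8.61 = 1.9803 pp.
The human-capital index: 0.21 × 2.96 = 0.6216 pp.
Hours worked: 0.56 × 1.65 = 0.924 pp.
TFP growth = 6.37 − 3.5259 = 2.8441%.

2.84%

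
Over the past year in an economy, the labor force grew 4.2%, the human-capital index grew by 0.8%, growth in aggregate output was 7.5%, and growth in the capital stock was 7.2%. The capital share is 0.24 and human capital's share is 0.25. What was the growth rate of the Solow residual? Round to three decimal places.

Labor's share = 1 − 0.24 − 0.25 = 0.51.
The capital stock: 0.24 × 7.2 = 1.728 pp.
The human-capital index: 0.25 × 0.8 = 0.2 pp.
The labor force: 0.51 × 4.2 = 2.142 pp.
TFP growth = 7.5 − 4.07 = 3.43%.

3.430%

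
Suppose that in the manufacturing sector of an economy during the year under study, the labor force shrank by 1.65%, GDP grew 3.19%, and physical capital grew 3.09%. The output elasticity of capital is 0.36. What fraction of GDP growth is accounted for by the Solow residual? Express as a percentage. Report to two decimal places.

98.23%

Labor's share = 1 − 0.36 = 0.64.
Physical capital: 0.36 × 3.09 = 1.1124 pp.
The labor force: 0.64 × (-1.65) = -1.056 pp.
TFP growth = 3.19 − 0.0564 = 3.1336%.
TFP share of growth = 3.1336 / 3.19 × 100 = 98.232%.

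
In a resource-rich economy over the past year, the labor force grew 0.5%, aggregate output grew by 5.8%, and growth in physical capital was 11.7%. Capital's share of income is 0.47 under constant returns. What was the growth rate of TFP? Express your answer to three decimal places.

0.036%

Labor's share = 1 − 0.47 = 0.53.
Physical capital: 0.47 × 11.7 = 5.499 pp.
The labor force: 0.53 × 0.5 = 0.265 pp.
TFP growth = 5.8 − 5.764 = 0.036%.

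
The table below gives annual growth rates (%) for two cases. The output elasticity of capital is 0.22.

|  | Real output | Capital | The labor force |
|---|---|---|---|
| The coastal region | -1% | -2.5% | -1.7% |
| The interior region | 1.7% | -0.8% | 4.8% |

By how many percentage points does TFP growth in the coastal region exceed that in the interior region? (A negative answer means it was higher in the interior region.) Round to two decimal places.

Labor's share = 1 − 0.22 = 0.78.
The coastal region: TFP = -1 + 0.55 + 1.326 = 0.876%.
The interior region: TFP = 1.7 + 0.176 − 3.744 = -1.868%.
Difference = 0.876 − (-1.868) = 2.744 pp.

2.74 percentage points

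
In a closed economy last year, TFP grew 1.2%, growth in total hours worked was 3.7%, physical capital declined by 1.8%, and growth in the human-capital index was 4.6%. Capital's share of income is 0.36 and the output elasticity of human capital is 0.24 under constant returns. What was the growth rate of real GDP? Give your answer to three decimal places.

3.136%

Labor's share = 1 − 0.36 − 0.24 = 0.4.
Physical capital: 0.36 × (-1.8) = -0.648 pp.
The human-capital index: 0.24 × 4.6 = 1.104 pp.
Total hours worked: 0.4 × 3.7 = 1.48 pp.
Output growth = 1.2 + 1.936 = 3.136%.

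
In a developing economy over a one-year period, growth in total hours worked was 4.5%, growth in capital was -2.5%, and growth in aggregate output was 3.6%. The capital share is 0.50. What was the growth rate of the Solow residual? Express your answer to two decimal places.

The Solow residual grew 2.60%.

Labor's share = 1 − 0.5 = 0.5.
Capital: 0.5 × (-2.5) = -1.25 pp.
Total hours worked: 0.5 × 4.5 = 2.25 pp.
TFP growth = 3.6 − 1 = 2.6%.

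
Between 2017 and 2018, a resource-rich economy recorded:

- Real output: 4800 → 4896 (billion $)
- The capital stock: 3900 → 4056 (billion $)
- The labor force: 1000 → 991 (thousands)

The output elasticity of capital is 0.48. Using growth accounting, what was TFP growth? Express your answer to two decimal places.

Real output growth = (4896 − 4800) / 4800 = 2%.
The capital stock growth = (4056 − 3900) / 3900 = 4%.
The labor force growth = (991 − 1000) / 1000 = -0.9%.
Labor's share = 1 − 0.48 = 0.52.
The capital stock: 0.48 × 4 = 1.92 pp.
The labor force: 0.52 × (-0.9) = -0.468 pp.
TFP growth = 2 − 1.452 = 0.548%.

0.55%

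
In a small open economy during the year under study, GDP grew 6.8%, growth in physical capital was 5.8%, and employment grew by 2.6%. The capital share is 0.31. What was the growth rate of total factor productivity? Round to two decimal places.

Total factor productivity grew 3.21%.

Labor's share = 1 − 0.31 = 0.69.
Physical capital: 0.31 × 5.8 = 1.798 pp.
Employment: 0.69 × 2.6 = 1.794 pp.
TFP growth = 6.8 − 3.592 = 3.208%.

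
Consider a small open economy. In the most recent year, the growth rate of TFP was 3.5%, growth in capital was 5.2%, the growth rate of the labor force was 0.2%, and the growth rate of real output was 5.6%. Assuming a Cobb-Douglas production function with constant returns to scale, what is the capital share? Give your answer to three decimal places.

α = 0.380

gY = gA + α·gK + (1−α)·gL, so gY − gA − gL = α(gK − gL).
5.6 − 3.5 − 0.2 = α × (5.2 − 0.2).
1.9 = 5 α, so α = 0.38.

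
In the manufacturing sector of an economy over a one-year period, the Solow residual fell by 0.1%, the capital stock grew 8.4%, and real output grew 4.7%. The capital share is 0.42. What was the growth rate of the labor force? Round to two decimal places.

Labor's share = 1 − 0.42 = 0.58.
gY = gA + 0.42×8.4 + 0.58×g.
0.58×g = 4.7 + 0.1 − 3.528 = 1.272.
g = 1.272 / 0.58 = 2.1931%.

The labor force grew 2.19%.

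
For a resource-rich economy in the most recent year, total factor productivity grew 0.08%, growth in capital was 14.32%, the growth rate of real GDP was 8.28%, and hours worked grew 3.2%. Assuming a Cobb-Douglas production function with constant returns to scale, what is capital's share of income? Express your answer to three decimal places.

Capital's share of income is 0.450.

gY = gA + α·gK + (1−α)·gL, so gY − gA − gL = α(gK − gL).
8.28 − 0.08 − 3.2 = α × (14.32 − 3.2).
5 = 11.12 α, so α = 0.44964.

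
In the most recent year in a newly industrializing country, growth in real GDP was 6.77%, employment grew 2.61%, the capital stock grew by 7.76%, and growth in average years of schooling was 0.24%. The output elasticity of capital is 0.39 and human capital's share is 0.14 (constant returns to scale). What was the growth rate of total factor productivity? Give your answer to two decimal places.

Labor's share = 1 − 0.39 − 0.14 = 0.47.
The capital stock: 0.39 × 7.76 = 3.0264 pp.
Average years of schooling: 0.14 × 0.24 = 0.0336 pp.
Employment: 0.47 × 2.61 = 1.2267 pp.
TFP growth = 6.77 − 4.2867 = 2.4833%.

Total factor productivity growth was 2.48%.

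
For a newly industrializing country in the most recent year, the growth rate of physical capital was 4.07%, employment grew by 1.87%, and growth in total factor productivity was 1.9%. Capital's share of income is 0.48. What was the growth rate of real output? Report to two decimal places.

4.83%

Labor's share = 1 − 0.48 = 0.52.
Physical capital: 0.48 × 4.07 = 1.9536 pp.
Employment: 0.52 × 1.87 = 0.9724 pp.
Output growth = 1.9 + 2.926 = 4.826%.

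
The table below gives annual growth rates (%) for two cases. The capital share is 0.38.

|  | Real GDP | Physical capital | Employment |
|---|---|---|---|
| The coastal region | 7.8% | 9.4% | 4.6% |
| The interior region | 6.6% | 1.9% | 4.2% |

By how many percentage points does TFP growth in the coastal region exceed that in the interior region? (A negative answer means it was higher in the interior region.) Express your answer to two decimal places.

Labor's share = 1 − 0.38 = 0.62.
The coastal region: TFP = 7.8 − 3.572 − 2.852 = 1.376%.
The interior region: TFP = 6.6 − 0.722 − 2.604 = 3.274%.
Difference = 1.376 − (3.274) = -1.898 pp.

-1.90 percentage points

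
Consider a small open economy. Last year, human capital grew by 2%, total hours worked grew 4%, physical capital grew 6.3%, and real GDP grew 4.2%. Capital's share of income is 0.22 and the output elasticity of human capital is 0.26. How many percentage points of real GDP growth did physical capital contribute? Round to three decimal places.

Contribution = share × growth = 0.22 × 6.3 = 1.386 pp.

1.386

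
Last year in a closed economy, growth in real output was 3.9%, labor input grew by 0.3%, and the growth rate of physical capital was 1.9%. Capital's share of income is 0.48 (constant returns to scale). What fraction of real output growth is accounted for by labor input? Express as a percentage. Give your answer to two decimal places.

4.00%

Labor's share = 1 − 0.48 = 0.52.
Labor input contributed 0.52 × 0.3 = 0.156 pp.
Share of growth = 0.156 / 3.9 × 100 = 4%.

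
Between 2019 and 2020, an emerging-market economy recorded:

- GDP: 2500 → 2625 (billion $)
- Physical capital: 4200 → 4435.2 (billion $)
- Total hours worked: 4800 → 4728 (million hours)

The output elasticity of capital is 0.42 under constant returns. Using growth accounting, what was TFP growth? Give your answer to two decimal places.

GDP growth = (2625 − 2500) / 2500 = 5%.
Physical capital growth = (4435.2 − 4200) / 4200 = 5.6%.
Total hours worked growth = (4728 − 4800) / 4800 = -1.5%.
Labor's share = 1 − 0.42 = 0.58.
Physical capital: 0.42 × 5.6 = 2.352 pp.
Total hours worked: 0.58 × (-1.5) = -0.87 pp.
TFP growth = 5 − 1.482 = 3.518%.

3.52%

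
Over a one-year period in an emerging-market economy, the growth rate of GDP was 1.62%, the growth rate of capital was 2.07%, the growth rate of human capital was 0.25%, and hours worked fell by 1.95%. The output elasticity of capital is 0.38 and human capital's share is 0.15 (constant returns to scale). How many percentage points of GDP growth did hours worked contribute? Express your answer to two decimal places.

-0.92 pp

Labor's share = 1 − 0.38 − 0.15 = 0.47.
Contribution = share × growth = 0.47 × (-1.95) = -0.9165 pp.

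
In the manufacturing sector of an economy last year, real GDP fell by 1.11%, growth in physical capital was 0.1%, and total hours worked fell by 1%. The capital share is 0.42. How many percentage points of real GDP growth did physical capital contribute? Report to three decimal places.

0.042

Contribution = share × growth = 0.42 × 0.1 = 0.042 pp.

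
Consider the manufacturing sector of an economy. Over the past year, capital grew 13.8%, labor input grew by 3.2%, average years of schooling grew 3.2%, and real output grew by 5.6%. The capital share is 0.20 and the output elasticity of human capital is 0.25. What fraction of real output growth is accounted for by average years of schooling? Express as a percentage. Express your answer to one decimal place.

14.3%

Average years of schooling contributed 0.25 × 3.2 = 0.8 pp.
Share of growth = 0.8 / 5.6 × 100 = 14.286%.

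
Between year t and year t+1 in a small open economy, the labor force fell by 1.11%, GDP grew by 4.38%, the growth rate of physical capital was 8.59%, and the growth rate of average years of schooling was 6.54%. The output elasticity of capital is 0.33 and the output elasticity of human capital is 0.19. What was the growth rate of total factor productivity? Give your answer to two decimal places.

Total factor productivity grew 0.84%.

Labor's share = 1 − 0.33 − 0.19 = 0.48.
Physical capital: 0.33 × 8.59 = 2.8347 pp.
Average years of schooling: 0.19 × 6.54 = 1.2426 pp.
The labor force: 0.48 × (-1.11) = -0.5328 pp.
TFP growth = 4.38 − 3.5445 = 0.8355%.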